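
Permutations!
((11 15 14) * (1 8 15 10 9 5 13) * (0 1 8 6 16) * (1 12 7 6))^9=((0 12 7 6 16)(5 13 8 15 14 11 10 9))^9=(0 16 6 7 12)(5 13 8 15 14 11 10 9)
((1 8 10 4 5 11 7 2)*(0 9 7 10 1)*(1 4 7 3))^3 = (0 1 5 7 9 8 11 2 3 4 10)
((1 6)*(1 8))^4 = ((1 6 8))^4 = (1 6 8)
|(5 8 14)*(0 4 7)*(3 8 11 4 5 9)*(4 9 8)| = |(0 5 11 9 3 4 7)(8 14)| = 14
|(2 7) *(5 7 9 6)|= 5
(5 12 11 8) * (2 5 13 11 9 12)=(2 5)(8 13 11)(9 12)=[0, 1, 5, 3, 4, 2, 6, 7, 13, 12, 10, 8, 9, 11]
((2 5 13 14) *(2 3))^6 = (2 5 13 14 3)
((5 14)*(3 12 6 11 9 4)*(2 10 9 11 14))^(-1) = (2 5 14 6 12 3 4 9 10)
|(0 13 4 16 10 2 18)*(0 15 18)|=|(0 13 4 16 10 2)(15 18)|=6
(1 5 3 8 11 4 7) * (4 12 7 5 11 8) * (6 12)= [0, 11, 2, 4, 5, 3, 12, 1, 8, 9, 10, 6, 7]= (1 11 6 12 7)(3 4 5)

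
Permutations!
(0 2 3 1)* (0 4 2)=[0, 4, 3, 1, 2]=(1 4 2 3)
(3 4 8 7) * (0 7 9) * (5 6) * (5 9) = [7, 1, 2, 4, 8, 6, 9, 3, 5, 0] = (0 7 3 4 8 5 6 9)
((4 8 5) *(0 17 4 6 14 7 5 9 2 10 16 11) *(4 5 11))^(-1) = (0 11 7 14 6 5 17)(2 9 8 4 16 10)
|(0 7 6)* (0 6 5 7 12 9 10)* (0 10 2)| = 4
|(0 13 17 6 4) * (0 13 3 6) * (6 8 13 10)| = 15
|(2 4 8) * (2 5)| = 4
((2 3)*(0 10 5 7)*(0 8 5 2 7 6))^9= ((0 10 2 3 7 8 5 6))^9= (0 10 2 3 7 8 5 6)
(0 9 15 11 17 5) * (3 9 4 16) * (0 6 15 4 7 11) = (0 7 11 17 5 6 15)(3 9 4 16) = [7, 1, 2, 9, 16, 6, 15, 11, 8, 4, 10, 17, 12, 13, 14, 0, 3, 5]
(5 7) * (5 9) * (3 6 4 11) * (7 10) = (3 6 4 11)(5 10 7 9) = [0, 1, 2, 6, 11, 10, 4, 9, 8, 5, 7, 3]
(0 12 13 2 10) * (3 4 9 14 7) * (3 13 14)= (0 12 14 7 13 2 10)(3 4 9)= [12, 1, 10, 4, 9, 5, 6, 13, 8, 3, 0, 11, 14, 2, 7]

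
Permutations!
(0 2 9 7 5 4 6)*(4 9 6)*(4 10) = (0 2 6)(4 10)(5 9 7) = [2, 1, 6, 3, 10, 9, 0, 5, 8, 7, 4]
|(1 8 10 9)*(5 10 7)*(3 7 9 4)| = 15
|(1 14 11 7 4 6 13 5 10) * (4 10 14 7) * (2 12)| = |(1 7 10)(2 12)(4 6 13 5 14 11)| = 6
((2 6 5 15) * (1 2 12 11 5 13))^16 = (15)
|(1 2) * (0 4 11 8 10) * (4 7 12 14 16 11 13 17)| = 24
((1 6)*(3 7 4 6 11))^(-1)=(1 6 4 7 3 11)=((1 11 3 7 4 6))^(-1)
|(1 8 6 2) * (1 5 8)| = 4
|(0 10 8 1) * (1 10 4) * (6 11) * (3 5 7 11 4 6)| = |(0 6 4 1)(3 5 7 11)(8 10)| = 4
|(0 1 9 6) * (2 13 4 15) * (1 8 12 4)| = 10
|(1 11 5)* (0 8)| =6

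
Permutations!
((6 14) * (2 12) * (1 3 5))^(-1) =((1 3 5)(2 12)(6 14))^(-1) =(1 5 3)(2 12)(6 14)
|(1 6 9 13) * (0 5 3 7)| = 4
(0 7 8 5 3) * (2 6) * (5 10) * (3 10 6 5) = [7, 1, 5, 0, 4, 10, 2, 8, 6, 9, 3] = (0 7 8 6 2 5 10 3)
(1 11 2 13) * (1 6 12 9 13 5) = [0, 11, 5, 3, 4, 1, 12, 7, 8, 13, 10, 2, 9, 6] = (1 11 2 5)(6 12 9 13)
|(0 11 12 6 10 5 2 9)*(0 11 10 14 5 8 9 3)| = |(0 10 8 9 11 12 6 14 5 2 3)| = 11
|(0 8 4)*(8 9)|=4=|(0 9 8 4)|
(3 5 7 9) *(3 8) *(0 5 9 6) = (0 5 7 6)(3 9 8) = [5, 1, 2, 9, 4, 7, 0, 6, 3, 8]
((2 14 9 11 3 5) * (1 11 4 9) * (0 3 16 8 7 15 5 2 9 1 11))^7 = (0 7 3 15 2 5 14 9 11 4 16 1 8)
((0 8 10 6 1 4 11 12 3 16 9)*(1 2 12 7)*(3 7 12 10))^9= (0 9 16 3 8)(1 7 12 11 4)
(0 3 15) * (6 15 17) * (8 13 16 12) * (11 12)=(0 3 17 6 15)(8 13 16 11 12)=[3, 1, 2, 17, 4, 5, 15, 7, 13, 9, 10, 12, 8, 16, 14, 0, 11, 6]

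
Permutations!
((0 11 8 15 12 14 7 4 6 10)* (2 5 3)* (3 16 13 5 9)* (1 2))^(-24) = (16)(0 7 8 6 12)(4 15 10 14 11)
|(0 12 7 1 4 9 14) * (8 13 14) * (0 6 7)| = |(0 12)(1 4 9 8 13 14 6 7)| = 8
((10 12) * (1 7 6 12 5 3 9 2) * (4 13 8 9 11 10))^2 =(1 6 4 8 2 7 12 13 9)(3 10)(5 11)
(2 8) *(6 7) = (2 8)(6 7) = [0, 1, 8, 3, 4, 5, 7, 6, 2]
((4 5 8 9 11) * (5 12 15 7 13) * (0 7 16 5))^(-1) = ((0 7 13)(4 12 15 16 5 8 9 11))^(-1) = (0 13 7)(4 11 9 8 5 16 15 12)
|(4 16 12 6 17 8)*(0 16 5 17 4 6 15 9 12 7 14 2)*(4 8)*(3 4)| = |(0 16 7 14 2)(3 4 5 17)(6 8)(9 12 15)| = 60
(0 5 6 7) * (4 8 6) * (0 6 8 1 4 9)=(0 5 9)(1 4)(6 7)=[5, 4, 2, 3, 1, 9, 7, 6, 8, 0]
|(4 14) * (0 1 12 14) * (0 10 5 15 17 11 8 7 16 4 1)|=|(1 12 14)(4 10 5 15 17 11 8 7 16)|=9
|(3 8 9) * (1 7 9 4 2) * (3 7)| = |(1 3 8 4 2)(7 9)| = 10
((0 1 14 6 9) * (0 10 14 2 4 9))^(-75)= (0 10 2 6 9 1 14 4)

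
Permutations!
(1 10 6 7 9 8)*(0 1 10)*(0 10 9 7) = (0 1 10 6)(8 9) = [1, 10, 2, 3, 4, 5, 0, 7, 9, 8, 6]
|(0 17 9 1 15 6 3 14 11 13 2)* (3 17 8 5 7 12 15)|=15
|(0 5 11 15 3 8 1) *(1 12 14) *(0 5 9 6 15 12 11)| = |(0 9 6 15 3 8 11 12 14 1 5)| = 11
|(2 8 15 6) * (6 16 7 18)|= 7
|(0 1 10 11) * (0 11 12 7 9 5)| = |(0 1 10 12 7 9 5)| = 7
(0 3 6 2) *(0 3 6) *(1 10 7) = [6, 10, 3, 0, 4, 5, 2, 1, 8, 9, 7] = (0 6 2 3)(1 10 7)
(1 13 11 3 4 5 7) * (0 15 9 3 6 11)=(0 15 9 3 4 5 7 1 13)(6 11)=[15, 13, 2, 4, 5, 7, 11, 1, 8, 3, 10, 6, 12, 0, 14, 9]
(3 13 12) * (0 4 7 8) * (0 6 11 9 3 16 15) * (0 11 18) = (0 4 7 8 6 18)(3 13 12 16 15 11 9) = [4, 1, 2, 13, 7, 5, 18, 8, 6, 3, 10, 9, 16, 12, 14, 11, 15, 17, 0]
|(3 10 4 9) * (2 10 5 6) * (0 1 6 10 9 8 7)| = |(0 1 6 2 9 3 5 10 4 8 7)| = 11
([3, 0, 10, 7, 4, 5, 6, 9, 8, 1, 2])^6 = (10)(0 3 7 9 1)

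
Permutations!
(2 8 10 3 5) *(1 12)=(1 12)(2 8 10 3 5)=[0, 12, 8, 5, 4, 2, 6, 7, 10, 9, 3, 11, 1]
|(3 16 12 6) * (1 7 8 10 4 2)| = 12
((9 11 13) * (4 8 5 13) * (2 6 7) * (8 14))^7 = (14)(2 6 7)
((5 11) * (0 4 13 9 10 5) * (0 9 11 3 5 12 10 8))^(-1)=(0 8 9 11 13 4)(3 5)(10 12)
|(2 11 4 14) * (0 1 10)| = 12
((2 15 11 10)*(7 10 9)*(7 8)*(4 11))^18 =(2 4 9 7)(8 10 15 11)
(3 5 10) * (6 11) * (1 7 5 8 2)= [0, 7, 1, 8, 4, 10, 11, 5, 2, 9, 3, 6]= (1 7 5 10 3 8 2)(6 11)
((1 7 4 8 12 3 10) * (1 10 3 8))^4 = (12)(1 7 4)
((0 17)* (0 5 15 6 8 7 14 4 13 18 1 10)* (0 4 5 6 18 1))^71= (0 18 15 5 14 7 8 6 17)(1 13 4 10)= ((0 17 6 8 7 14 5 15 18)(1 10 4 13))^71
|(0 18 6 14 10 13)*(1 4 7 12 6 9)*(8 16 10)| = 13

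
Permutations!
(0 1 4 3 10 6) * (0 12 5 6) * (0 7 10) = (0 1 4 3)(5 6 12)(7 10) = [1, 4, 2, 0, 3, 6, 12, 10, 8, 9, 7, 11, 5]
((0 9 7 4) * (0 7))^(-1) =((0 9)(4 7))^(-1) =(0 9)(4 7)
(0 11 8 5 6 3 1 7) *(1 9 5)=(0 11 8 1 7)(3 9 5 6)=[11, 7, 2, 9, 4, 6, 3, 0, 1, 5, 10, 8]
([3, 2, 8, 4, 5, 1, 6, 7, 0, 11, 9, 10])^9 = (11)(0 4 1 8 3 5 2)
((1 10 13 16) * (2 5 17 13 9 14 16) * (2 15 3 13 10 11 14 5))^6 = (1 14)(5 10)(9 17)(11 16)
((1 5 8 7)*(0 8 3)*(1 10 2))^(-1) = (0 3 5 1 2 10 7 8)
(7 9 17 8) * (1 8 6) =(1 8 7 9 17 6) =[0, 8, 2, 3, 4, 5, 1, 9, 7, 17, 10, 11, 12, 13, 14, 15, 16, 6]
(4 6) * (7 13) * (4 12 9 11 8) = [0, 1, 2, 3, 6, 5, 12, 13, 4, 11, 10, 8, 9, 7] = (4 6 12 9 11 8)(7 13)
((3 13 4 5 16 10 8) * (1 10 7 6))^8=((1 10 8 3 13 4 5 16 7 6))^8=(1 7 5 13 8)(3 10 6 16 4)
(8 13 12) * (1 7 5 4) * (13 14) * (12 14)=(1 7 5 4)(8 12)(13 14)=[0, 7, 2, 3, 1, 4, 6, 5, 12, 9, 10, 11, 8, 14, 13]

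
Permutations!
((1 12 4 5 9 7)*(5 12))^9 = (1 5 9 7)(4 12)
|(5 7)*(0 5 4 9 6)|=6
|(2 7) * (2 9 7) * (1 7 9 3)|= |(9)(1 7 3)|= 3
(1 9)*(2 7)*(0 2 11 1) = (0 2 7 11 1 9) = [2, 9, 7, 3, 4, 5, 6, 11, 8, 0, 10, 1]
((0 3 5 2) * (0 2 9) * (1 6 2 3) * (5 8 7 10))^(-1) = (0 9 5 10 7 8 3 2 6 1)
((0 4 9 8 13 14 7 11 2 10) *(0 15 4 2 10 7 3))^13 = ((0 2 7 11 10 15 4 9 8 13 14 3))^13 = (0 2 7 11 10 15 4 9 8 13 14 3)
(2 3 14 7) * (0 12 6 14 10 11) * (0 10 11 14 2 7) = [12, 1, 3, 11, 4, 5, 2, 7, 8, 9, 14, 10, 6, 13, 0] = (0 12 6 2 3 11 10 14)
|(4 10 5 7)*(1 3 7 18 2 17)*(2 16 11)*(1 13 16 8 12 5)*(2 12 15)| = |(1 3 7 4 10)(2 17 13 16 11 12 5 18 8 15)| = 10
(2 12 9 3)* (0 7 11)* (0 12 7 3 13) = (0 3 2 7 11 12 9 13) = [3, 1, 7, 2, 4, 5, 6, 11, 8, 13, 10, 12, 9, 0]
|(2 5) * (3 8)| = 2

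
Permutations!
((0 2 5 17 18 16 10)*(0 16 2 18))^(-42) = (0 5 18 17 2)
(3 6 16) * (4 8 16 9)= (3 6 9 4 8 16)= [0, 1, 2, 6, 8, 5, 9, 7, 16, 4, 10, 11, 12, 13, 14, 15, 3]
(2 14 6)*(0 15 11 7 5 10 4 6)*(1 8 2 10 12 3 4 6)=(0 15 11 7 5 12 3 4 1 8 2 14)(6 10)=[15, 8, 14, 4, 1, 12, 10, 5, 2, 9, 6, 7, 3, 13, 0, 11]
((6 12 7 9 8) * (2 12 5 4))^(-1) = ((2 12 7 9 8 6 5 4))^(-1) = (2 4 5 6 8 9 7 12)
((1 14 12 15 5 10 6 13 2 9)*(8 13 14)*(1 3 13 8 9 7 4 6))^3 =((1 9 3 13 2 7 4 6 14 12 15 5 10))^3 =(1 13 4 12 10 3 7 14 5 9 2 6 15)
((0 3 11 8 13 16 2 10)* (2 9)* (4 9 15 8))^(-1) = (0 10 2 9 4 11 3)(8 15 16 13) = ((0 3 11 4 9 2 10)(8 13 16 15))^(-1)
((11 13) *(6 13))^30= ((6 13 11))^30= (13)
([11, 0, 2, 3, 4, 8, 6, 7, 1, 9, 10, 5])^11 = [11, 0, 2, 3, 4, 8, 6, 7, 1, 9, 10, 5]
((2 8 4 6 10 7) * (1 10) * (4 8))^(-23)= (1 10 7 2 4 6)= ((1 10 7 2 4 6))^(-23)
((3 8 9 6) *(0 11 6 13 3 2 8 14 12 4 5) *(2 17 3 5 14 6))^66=(17)(0 8 5 2 13 11 9)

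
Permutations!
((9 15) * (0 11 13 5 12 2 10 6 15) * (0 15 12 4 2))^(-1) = (0 12 6 10 2 4 5 13 11)(9 15)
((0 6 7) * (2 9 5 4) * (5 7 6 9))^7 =((0 9 7)(2 5 4))^7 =(0 9 7)(2 5 4)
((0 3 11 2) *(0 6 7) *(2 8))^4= ((0 3 11 8 2 6 7))^4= (0 2 3 6 11 7 8)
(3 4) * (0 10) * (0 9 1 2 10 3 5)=(0 3 4 5)(1 2 10 9)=[3, 2, 10, 4, 5, 0, 6, 7, 8, 1, 9]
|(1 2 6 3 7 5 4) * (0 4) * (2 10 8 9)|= |(0 4 1 10 8 9 2 6 3 7 5)|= 11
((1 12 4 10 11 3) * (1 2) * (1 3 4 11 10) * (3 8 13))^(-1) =(1 4 11 12)(2 3 13 8)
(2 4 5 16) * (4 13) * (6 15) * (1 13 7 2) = (1 13 4 5 16)(2 7)(6 15) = [0, 13, 7, 3, 5, 16, 15, 2, 8, 9, 10, 11, 12, 4, 14, 6, 1]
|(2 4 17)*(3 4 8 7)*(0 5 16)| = |(0 5 16)(2 8 7 3 4 17)| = 6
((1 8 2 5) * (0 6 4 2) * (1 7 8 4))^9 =((0 6 1 4 2 5 7 8))^9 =(0 6 1 4 2 5 7 8)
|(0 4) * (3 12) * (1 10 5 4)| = 10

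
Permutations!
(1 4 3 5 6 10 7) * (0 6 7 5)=(0 6 10 5 7 1 4 3)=[6, 4, 2, 0, 3, 7, 10, 1, 8, 9, 5]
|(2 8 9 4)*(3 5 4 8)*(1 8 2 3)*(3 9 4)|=10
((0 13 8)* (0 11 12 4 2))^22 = ((0 13 8 11 12 4 2))^22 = (0 13 8 11 12 4 2)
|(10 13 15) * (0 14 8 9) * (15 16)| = |(0 14 8 9)(10 13 16 15)| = 4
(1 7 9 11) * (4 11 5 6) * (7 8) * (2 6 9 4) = (1 8 7 4 11)(2 6)(5 9) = [0, 8, 6, 3, 11, 9, 2, 4, 7, 5, 10, 1]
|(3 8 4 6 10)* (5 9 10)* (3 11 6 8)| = |(4 8)(5 9 10 11 6)| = 10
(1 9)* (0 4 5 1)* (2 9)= (0 4 5 1 2 9)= [4, 2, 9, 3, 5, 1, 6, 7, 8, 0]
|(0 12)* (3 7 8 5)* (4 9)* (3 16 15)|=6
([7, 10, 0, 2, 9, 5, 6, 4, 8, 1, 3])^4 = (0 1)(2 9)(3 4)(7 10)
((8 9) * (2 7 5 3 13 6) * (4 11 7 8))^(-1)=((2 8 9 4 11 7 5 3 13 6))^(-1)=(2 6 13 3 5 7 11 4 9 8)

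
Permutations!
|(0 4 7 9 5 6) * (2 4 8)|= 8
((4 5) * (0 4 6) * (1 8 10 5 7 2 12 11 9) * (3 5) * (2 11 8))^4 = ((0 4 7 11 9 1 2 12 8 10 3 5 6))^4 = (0 9 8 6 11 12 5 7 2 3 4 1 10)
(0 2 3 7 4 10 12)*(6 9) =(0 2 3 7 4 10 12)(6 9) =[2, 1, 3, 7, 10, 5, 9, 4, 8, 6, 12, 11, 0]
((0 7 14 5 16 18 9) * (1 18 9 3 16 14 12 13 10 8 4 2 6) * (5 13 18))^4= (0 3 7 16 12 9 18)(1 10 6 13 2 14 4 5 8)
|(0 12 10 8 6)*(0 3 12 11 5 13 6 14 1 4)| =12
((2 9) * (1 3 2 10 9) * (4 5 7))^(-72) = (10)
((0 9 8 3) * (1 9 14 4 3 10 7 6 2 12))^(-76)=((0 14 4 3)(1 9 8 10 7 6 2 12))^(-76)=(14)(1 7)(2 8)(6 9)(10 12)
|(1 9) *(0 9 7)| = 4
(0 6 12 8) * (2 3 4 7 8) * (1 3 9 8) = (0 6 12 2 9 8)(1 3 4 7) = [6, 3, 9, 4, 7, 5, 12, 1, 0, 8, 10, 11, 2]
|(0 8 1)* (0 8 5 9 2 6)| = |(0 5 9 2 6)(1 8)| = 10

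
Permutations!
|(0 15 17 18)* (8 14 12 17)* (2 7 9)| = 21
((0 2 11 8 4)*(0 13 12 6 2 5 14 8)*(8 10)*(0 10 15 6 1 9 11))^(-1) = ((0 5 14 15 6 2)(1 9 11 10 8 4 13 12))^(-1) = (0 2 6 15 14 5)(1 12 13 4 8 10 11 9)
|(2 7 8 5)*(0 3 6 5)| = |(0 3 6 5 2 7 8)| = 7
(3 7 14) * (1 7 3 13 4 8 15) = [0, 7, 2, 3, 8, 5, 6, 14, 15, 9, 10, 11, 12, 4, 13, 1] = (1 7 14 13 4 8 15)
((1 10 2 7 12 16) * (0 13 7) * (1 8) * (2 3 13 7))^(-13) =((0 7 12 16 8 1 10 3 13 2))^(-13) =(0 3 8 7 13 1 12 2 10 16)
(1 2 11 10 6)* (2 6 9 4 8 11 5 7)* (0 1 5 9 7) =(0 1 6 5)(2 9 4 8 11 10 7) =[1, 6, 9, 3, 8, 0, 5, 2, 11, 4, 7, 10]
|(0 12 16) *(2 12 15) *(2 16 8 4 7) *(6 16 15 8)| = 8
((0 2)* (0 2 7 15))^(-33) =(15)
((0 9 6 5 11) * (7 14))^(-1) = (0 11 5 6 9)(7 14) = ((0 9 6 5 11)(7 14))^(-1)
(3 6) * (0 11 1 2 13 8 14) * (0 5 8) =(0 11 1 2 13)(3 6)(5 8 14) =[11, 2, 13, 6, 4, 8, 3, 7, 14, 9, 10, 1, 12, 0, 5]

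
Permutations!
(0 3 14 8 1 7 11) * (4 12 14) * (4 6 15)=(0 3 6 15 4 12 14 8 1 7 11)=[3, 7, 2, 6, 12, 5, 15, 11, 1, 9, 10, 0, 14, 13, 8, 4]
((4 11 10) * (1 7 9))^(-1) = (1 9 7)(4 10 11)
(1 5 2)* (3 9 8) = (1 5 2)(3 9 8) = [0, 5, 1, 9, 4, 2, 6, 7, 3, 8]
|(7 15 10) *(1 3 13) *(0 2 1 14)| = 6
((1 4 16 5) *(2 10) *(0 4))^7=(0 16 1 4 5)(2 10)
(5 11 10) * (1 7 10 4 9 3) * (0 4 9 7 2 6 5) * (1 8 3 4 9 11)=(11)(0 9 4 7 10)(1 2 6 5)(3 8)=[9, 2, 6, 8, 7, 1, 5, 10, 3, 4, 0, 11]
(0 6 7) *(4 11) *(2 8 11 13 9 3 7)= [6, 1, 8, 7, 13, 5, 2, 0, 11, 3, 10, 4, 12, 9]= (0 6 2 8 11 4 13 9 3 7)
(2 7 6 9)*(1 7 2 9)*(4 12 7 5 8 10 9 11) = [0, 5, 2, 3, 12, 8, 1, 6, 10, 11, 9, 4, 7] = (1 5 8 10 9 11 4 12 7 6)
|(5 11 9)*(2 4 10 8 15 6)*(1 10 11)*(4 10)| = |(1 4 11 9 5)(2 10 8 15 6)| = 5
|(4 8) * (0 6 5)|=|(0 6 5)(4 8)|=6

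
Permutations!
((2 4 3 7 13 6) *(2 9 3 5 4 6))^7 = (2 6 9 3 7 13)(4 5)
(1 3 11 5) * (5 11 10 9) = (11)(1 3 10 9 5) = [0, 3, 2, 10, 4, 1, 6, 7, 8, 5, 9, 11]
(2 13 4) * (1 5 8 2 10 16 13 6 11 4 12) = (1 5 8 2 6 11 4 10 16 13 12) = [0, 5, 6, 3, 10, 8, 11, 7, 2, 9, 16, 4, 1, 12, 14, 15, 13]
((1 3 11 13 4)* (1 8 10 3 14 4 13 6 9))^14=(1 3 14 11 4 6 8 9 10)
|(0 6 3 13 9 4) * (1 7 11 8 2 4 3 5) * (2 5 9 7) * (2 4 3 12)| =13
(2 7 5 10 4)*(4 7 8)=(2 8 4)(5 10 7)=[0, 1, 8, 3, 2, 10, 6, 5, 4, 9, 7]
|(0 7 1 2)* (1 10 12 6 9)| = |(0 7 10 12 6 9 1 2)| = 8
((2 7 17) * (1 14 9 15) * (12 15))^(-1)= ((1 14 9 12 15)(2 7 17))^(-1)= (1 15 12 9 14)(2 17 7)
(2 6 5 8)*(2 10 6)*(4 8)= (4 8 10 6 5)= [0, 1, 2, 3, 8, 4, 5, 7, 10, 9, 6]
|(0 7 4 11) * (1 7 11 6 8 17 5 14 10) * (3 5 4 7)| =20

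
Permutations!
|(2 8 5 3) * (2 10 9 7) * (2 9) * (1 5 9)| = |(1 5 3 10 2 8 9 7)| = 8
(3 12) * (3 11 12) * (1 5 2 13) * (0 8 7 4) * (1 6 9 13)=(0 8 7 4)(1 5 2)(6 9 13)(11 12)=[8, 5, 1, 3, 0, 2, 9, 4, 7, 13, 10, 12, 11, 6]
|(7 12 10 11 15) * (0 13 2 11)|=|(0 13 2 11 15 7 12 10)|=8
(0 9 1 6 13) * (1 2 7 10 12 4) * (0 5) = [9, 6, 7, 3, 1, 0, 13, 10, 8, 2, 12, 11, 4, 5] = (0 9 2 7 10 12 4 1 6 13 5)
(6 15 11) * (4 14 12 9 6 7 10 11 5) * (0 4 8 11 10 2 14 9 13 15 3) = (0 4 9 6 3)(2 14 12 13 15 5 8 11 7) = [4, 1, 14, 0, 9, 8, 3, 2, 11, 6, 10, 7, 13, 15, 12, 5]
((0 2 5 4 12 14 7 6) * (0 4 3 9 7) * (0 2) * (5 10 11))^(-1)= ((2 10 11 5 3 9 7 6 4 12 14))^(-1)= (2 14 12 4 6 7 9 3 5 11 10)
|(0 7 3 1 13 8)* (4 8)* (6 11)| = 14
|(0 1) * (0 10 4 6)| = 5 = |(0 1 10 4 6)|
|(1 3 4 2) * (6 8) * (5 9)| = |(1 3 4 2)(5 9)(6 8)| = 4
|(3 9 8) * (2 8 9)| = |(9)(2 8 3)| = 3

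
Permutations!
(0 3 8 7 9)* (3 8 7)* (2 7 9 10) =(0 8 3 9)(2 7 10) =[8, 1, 7, 9, 4, 5, 6, 10, 3, 0, 2]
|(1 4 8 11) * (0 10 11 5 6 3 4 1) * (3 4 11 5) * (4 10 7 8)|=15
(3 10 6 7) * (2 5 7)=[0, 1, 5, 10, 4, 7, 2, 3, 8, 9, 6]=(2 5 7 3 10 6)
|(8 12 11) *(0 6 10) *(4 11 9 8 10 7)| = |(0 6 7 4 11 10)(8 12 9)| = 6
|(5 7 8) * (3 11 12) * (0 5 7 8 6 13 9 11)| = |(0 5 8 7 6 13 9 11 12 3)| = 10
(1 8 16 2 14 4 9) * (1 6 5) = (1 8 16 2 14 4 9 6 5) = [0, 8, 14, 3, 9, 1, 5, 7, 16, 6, 10, 11, 12, 13, 4, 15, 2]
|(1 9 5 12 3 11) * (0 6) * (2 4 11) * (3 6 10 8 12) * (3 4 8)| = |(0 10 3 2 8 12 6)(1 9 5 4 11)| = 35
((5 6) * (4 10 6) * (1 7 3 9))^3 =(1 9 3 7)(4 5 6 10)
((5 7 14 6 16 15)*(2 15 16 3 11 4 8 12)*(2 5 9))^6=((16)(2 15 9)(3 11 4 8 12 5 7 14 6))^6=(16)(3 7 8)(4 6 5)(11 14 12)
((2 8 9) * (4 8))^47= (2 9 8 4)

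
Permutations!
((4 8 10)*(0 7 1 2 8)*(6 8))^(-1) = ((0 7 1 2 6 8 10 4))^(-1) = (0 4 10 8 6 2 1 7)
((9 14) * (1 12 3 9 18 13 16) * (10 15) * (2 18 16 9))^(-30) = ((1 12 3 2 18 13 9 14 16)(10 15))^(-30) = (1 9 2)(3 16 13)(12 14 18)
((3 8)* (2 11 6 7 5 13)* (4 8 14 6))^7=((2 11 4 8 3 14 6 7 5 13))^7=(2 7 3 11 5 14 4 13 6 8)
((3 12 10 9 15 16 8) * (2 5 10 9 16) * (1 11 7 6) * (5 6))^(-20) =((1 11 7 5 10 16 8 3 12 9 15 2 6))^(-20) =(1 8 6 16 2 10 15 5 9 7 12 11 3)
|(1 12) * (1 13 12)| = |(12 13)| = 2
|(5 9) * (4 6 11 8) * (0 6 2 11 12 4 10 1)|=18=|(0 6 12 4 2 11 8 10 1)(5 9)|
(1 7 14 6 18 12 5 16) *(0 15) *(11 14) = [15, 7, 2, 3, 4, 16, 18, 11, 8, 9, 10, 14, 5, 13, 6, 0, 1, 17, 12] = (0 15)(1 7 11 14 6 18 12 5 16)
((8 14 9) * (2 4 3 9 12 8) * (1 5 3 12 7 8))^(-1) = (1 12 4 2 9 3 5)(7 14 8)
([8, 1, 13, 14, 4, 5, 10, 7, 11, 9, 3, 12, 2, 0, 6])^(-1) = [13, 1, 12, 10, 4, 5, 14, 7, 0, 9, 6, 8, 11, 2, 3]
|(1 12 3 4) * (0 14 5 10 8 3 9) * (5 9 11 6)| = 9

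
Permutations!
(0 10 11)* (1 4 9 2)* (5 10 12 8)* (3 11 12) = [3, 4, 1, 11, 9, 10, 6, 7, 5, 2, 12, 0, 8] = (0 3 11)(1 4 9 2)(5 10 12 8)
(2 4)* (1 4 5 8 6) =[0, 4, 5, 3, 2, 8, 1, 7, 6] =(1 4 2 5 8 6)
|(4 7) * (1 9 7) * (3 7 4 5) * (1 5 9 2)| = 10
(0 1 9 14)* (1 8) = [8, 9, 2, 3, 4, 5, 6, 7, 1, 14, 10, 11, 12, 13, 0] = (0 8 1 9 14)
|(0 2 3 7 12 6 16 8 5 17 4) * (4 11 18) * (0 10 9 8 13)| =8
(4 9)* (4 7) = (4 9 7) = [0, 1, 2, 3, 9, 5, 6, 4, 8, 7]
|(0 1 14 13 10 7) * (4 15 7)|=|(0 1 14 13 10 4 15 7)|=8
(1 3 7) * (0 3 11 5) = (0 3 7 1 11 5) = [3, 11, 2, 7, 4, 0, 6, 1, 8, 9, 10, 5]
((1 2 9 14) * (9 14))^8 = ((1 2 14))^8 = (1 14 2)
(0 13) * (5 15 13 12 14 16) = [12, 1, 2, 3, 4, 15, 6, 7, 8, 9, 10, 11, 14, 0, 16, 13, 5] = (0 12 14 16 5 15 13)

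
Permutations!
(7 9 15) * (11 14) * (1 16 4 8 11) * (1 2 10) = (1 16 4 8 11 14 2 10)(7 9 15) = [0, 16, 10, 3, 8, 5, 6, 9, 11, 15, 1, 14, 12, 13, 2, 7, 4]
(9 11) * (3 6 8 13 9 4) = (3 6 8 13 9 11 4) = [0, 1, 2, 6, 3, 5, 8, 7, 13, 11, 10, 4, 12, 9]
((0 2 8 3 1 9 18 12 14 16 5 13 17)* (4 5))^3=((0 2 8 3 1 9 18 12 14 16 4 5 13 17))^3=(0 3 18 16 13 2 1 12 4 17 8 9 14 5)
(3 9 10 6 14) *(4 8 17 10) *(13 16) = (3 9 4 8 17 10 6 14)(13 16) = [0, 1, 2, 9, 8, 5, 14, 7, 17, 4, 6, 11, 12, 16, 3, 15, 13, 10]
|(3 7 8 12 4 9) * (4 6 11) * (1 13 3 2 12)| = |(1 13 3 7 8)(2 12 6 11 4 9)| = 30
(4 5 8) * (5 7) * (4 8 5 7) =(8) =[0, 1, 2, 3, 4, 5, 6, 7, 8]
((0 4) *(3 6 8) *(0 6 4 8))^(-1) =((0 8 3 4 6))^(-1) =(0 6 4 3 8)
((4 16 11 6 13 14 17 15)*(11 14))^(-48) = (4 14 15 16 17)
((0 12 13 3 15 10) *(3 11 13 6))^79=((0 12 6 3 15 10)(11 13))^79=(0 12 6 3 15 10)(11 13)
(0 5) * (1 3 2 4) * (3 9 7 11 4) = (0 5)(1 9 7 11 4)(2 3) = [5, 9, 3, 2, 1, 0, 6, 11, 8, 7, 10, 4]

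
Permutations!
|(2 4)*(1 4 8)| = |(1 4 2 8)| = 4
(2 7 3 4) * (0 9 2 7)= (0 9 2)(3 4 7)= [9, 1, 0, 4, 7, 5, 6, 3, 8, 2]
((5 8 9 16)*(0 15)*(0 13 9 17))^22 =(0 8 16 13)(5 9 15 17)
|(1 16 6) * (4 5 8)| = 3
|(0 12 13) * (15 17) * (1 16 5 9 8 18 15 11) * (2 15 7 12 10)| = 15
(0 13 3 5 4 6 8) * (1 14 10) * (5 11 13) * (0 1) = (0 5 4 6 8 1 14 10)(3 11 13) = [5, 14, 2, 11, 6, 4, 8, 7, 1, 9, 0, 13, 12, 3, 10]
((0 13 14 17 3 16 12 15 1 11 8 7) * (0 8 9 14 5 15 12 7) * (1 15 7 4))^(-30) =(1 9 17 16)(3 4 11 14)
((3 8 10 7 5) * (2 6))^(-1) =((2 6)(3 8 10 7 5))^(-1) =(2 6)(3 5 7 10 8)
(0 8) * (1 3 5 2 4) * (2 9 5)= [8, 3, 4, 2, 1, 9, 6, 7, 0, 5]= (0 8)(1 3 2 4)(5 9)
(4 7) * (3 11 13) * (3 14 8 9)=(3 11 13 14 8 9)(4 7)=[0, 1, 2, 11, 7, 5, 6, 4, 9, 3, 10, 13, 12, 14, 8]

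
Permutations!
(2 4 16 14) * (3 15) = (2 4 16 14)(3 15) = [0, 1, 4, 15, 16, 5, 6, 7, 8, 9, 10, 11, 12, 13, 2, 3, 14]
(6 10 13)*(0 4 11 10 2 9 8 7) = (0 4 11 10 13 6 2 9 8 7) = [4, 1, 9, 3, 11, 5, 2, 0, 7, 8, 13, 10, 12, 6]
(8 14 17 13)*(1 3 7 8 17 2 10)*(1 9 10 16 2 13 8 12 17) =(1 3 7 12 17 8 14 13)(2 16)(9 10) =[0, 3, 16, 7, 4, 5, 6, 12, 14, 10, 9, 11, 17, 1, 13, 15, 2, 8]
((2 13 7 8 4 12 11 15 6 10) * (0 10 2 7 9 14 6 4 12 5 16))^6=(0 15 7 5 12)(2 13 9 14 6)(4 8 16 11 10)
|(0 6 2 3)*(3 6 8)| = 6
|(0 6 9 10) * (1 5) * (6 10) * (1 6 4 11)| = |(0 10)(1 5 6 9 4 11)| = 6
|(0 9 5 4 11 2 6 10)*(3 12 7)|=24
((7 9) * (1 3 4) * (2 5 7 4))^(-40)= (1 2 7 4 3 5 9)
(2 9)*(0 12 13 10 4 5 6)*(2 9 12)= (0 2 12 13 10 4 5 6)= [2, 1, 12, 3, 5, 6, 0, 7, 8, 9, 4, 11, 13, 10]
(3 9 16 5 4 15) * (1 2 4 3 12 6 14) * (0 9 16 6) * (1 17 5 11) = [9, 2, 4, 16, 15, 3, 14, 7, 8, 6, 10, 1, 0, 13, 17, 12, 11, 5] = (0 9 6 14 17 5 3 16 11 1 2 4 15 12)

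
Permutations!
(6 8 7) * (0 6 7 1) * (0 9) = (0 6 8 1 9) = [6, 9, 2, 3, 4, 5, 8, 7, 1, 0]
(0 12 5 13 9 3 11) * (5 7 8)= (0 12 7 8 5 13 9 3 11)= [12, 1, 2, 11, 4, 13, 6, 8, 5, 3, 10, 0, 7, 9]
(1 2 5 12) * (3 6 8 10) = (1 2 5 12)(3 6 8 10) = [0, 2, 5, 6, 4, 12, 8, 7, 10, 9, 3, 11, 1]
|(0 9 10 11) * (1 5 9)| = 6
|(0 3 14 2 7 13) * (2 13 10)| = 12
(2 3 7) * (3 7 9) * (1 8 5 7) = (1 8 5 7 2)(3 9) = [0, 8, 1, 9, 4, 7, 6, 2, 5, 3]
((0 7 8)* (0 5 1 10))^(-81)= (0 5)(1 7)(8 10)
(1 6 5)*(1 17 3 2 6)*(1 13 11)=[0, 13, 6, 2, 4, 17, 5, 7, 8, 9, 10, 1, 12, 11, 14, 15, 16, 3]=(1 13 11)(2 6 5 17 3)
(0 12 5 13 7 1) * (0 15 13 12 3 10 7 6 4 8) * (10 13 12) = (0 3 13 6 4 8)(1 15 12 5 10 7) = [3, 15, 2, 13, 8, 10, 4, 1, 0, 9, 7, 11, 5, 6, 14, 12]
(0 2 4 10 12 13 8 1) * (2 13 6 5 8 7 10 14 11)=(0 13 7 10 12 6 5 8 1)(2 4 14 11)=[13, 0, 4, 3, 14, 8, 5, 10, 1, 9, 12, 2, 6, 7, 11]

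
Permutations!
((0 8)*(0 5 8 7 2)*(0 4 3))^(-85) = (5 8)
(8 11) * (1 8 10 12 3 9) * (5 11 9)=(1 8 9)(3 5 11 10 12)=[0, 8, 2, 5, 4, 11, 6, 7, 9, 1, 12, 10, 3]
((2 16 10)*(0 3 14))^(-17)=((0 3 14)(2 16 10))^(-17)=(0 3 14)(2 16 10)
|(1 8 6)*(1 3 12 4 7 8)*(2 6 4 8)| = 7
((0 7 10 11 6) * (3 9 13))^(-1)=(0 6 11 10 7)(3 13 9)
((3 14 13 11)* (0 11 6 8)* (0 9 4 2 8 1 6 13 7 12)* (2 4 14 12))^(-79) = (0 11 3 12)(1 6)(2 8 9 14 7)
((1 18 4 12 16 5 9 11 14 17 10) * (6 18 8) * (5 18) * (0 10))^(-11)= ((0 10 1 8 6 5 9 11 14 17)(4 12 16 18))^(-11)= (0 17 14 11 9 5 6 8 1 10)(4 12 16 18)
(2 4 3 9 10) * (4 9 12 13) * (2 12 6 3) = (2 9 10 12 13 4)(3 6) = [0, 1, 9, 6, 2, 5, 3, 7, 8, 10, 12, 11, 13, 4]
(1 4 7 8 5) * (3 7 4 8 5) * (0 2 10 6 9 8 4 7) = (0 2 10 6 9 8 3)(1 4 7 5) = [2, 4, 10, 0, 7, 1, 9, 5, 3, 8, 6]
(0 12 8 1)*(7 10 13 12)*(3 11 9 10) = (0 7 3 11 9 10 13 12 8 1) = [7, 0, 2, 11, 4, 5, 6, 3, 1, 10, 13, 9, 8, 12]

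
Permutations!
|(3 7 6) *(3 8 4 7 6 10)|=6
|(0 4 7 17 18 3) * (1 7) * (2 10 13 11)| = 28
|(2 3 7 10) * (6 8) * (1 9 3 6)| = 8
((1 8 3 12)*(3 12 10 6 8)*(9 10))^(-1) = ((1 3 9 10 6 8 12))^(-1) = (1 12 8 6 10 9 3)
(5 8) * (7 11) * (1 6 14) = (1 6 14)(5 8)(7 11) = [0, 6, 2, 3, 4, 8, 14, 11, 5, 9, 10, 7, 12, 13, 1]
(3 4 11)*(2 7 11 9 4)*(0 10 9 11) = [10, 1, 7, 2, 11, 5, 6, 0, 8, 4, 9, 3] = (0 10 9 4 11 3 2 7)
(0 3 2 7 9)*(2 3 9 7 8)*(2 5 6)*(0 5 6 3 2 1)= (0 9 5 3 2 8 6 1)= [9, 0, 8, 2, 4, 3, 1, 7, 6, 5]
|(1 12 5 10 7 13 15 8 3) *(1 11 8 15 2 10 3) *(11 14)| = 28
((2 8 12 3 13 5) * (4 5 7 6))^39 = (2 3 6)(4 8 13)(5 12 7)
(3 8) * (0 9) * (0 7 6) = (0 9 7 6)(3 8) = [9, 1, 2, 8, 4, 5, 0, 6, 3, 7]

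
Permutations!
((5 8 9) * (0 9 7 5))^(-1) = ((0 9)(5 8 7))^(-1) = (0 9)(5 7 8)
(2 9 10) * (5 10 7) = (2 9 7 5 10) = [0, 1, 9, 3, 4, 10, 6, 5, 8, 7, 2]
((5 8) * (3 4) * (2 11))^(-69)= (2 11)(3 4)(5 8)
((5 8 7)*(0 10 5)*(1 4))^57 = (0 5 7 10 8)(1 4)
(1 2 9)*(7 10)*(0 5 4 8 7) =[5, 2, 9, 3, 8, 4, 6, 10, 7, 1, 0] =(0 5 4 8 7 10)(1 2 9)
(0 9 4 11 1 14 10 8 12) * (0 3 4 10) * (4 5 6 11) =(0 9 10 8 12 3 5 6 11 1 14) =[9, 14, 2, 5, 4, 6, 11, 7, 12, 10, 8, 1, 3, 13, 0]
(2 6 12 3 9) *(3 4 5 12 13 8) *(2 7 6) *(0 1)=[1, 0, 2, 9, 5, 12, 13, 6, 3, 7, 10, 11, 4, 8]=(0 1)(3 9 7 6 13 8)(4 5 12)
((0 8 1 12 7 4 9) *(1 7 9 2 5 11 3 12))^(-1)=(0 9 12 3 11 5 2 4 7 8)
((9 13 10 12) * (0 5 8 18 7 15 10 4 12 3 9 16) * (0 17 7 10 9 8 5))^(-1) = (3 10 18 8)(4 13 9 15 7 17 16 12) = ((3 8 18 10)(4 12 16 17 7 15 9 13))^(-1)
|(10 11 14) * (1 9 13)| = 3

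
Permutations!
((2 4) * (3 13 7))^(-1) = ((2 4)(3 13 7))^(-1) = (2 4)(3 7 13)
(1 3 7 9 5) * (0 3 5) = (0 3 7 9)(1 5) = [3, 5, 2, 7, 4, 1, 6, 9, 8, 0]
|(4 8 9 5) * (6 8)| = |(4 6 8 9 5)| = 5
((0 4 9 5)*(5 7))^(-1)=((0 4 9 7 5))^(-1)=(0 5 7 9 4)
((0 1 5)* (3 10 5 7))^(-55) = ((0 1 7 3 10 5))^(-55) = (0 5 10 3 7 1)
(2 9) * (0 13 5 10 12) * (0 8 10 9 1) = (0 13 5 9 2 1)(8 10 12) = [13, 0, 1, 3, 4, 9, 6, 7, 10, 2, 12, 11, 8, 5]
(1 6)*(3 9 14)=[0, 6, 2, 9, 4, 5, 1, 7, 8, 14, 10, 11, 12, 13, 3]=(1 6)(3 9 14)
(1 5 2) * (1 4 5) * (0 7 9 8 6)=(0 7 9 8 6)(2 4 5)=[7, 1, 4, 3, 5, 2, 0, 9, 6, 8]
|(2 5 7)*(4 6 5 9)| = 6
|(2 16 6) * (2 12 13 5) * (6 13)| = |(2 16 13 5)(6 12)| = 4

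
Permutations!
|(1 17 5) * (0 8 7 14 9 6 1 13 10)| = 11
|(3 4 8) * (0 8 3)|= |(0 8)(3 4)|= 2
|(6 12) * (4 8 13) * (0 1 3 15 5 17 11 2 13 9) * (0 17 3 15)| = |(0 1 15 5 3)(2 13 4 8 9 17 11)(6 12)| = 70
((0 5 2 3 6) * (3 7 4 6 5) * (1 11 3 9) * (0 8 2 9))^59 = ((1 11 3 5 9)(2 7 4 6 8))^59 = (1 9 5 3 11)(2 8 6 4 7)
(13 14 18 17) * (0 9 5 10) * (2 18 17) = (0 9 5 10)(2 18)(13 14 17) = [9, 1, 18, 3, 4, 10, 6, 7, 8, 5, 0, 11, 12, 14, 17, 15, 16, 13, 2]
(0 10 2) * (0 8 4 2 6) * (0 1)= [10, 0, 8, 3, 2, 5, 1, 7, 4, 9, 6]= (0 10 6 1)(2 8 4)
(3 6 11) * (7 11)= (3 6 7 11)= [0, 1, 2, 6, 4, 5, 7, 11, 8, 9, 10, 3]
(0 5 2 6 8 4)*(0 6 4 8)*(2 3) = [5, 1, 4, 2, 6, 3, 0, 7, 8] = (8)(0 5 3 2 4 6)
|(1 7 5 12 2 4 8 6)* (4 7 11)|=|(1 11 4 8 6)(2 7 5 12)|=20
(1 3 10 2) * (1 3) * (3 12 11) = [0, 1, 12, 10, 4, 5, 6, 7, 8, 9, 2, 3, 11] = (2 12 11 3 10)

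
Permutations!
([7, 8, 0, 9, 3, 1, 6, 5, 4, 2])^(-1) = (0 2 9 3 4 8 1 5 7)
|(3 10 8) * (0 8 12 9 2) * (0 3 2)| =7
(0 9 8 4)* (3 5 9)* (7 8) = (0 3 5 9 7 8 4) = [3, 1, 2, 5, 0, 9, 6, 8, 4, 7]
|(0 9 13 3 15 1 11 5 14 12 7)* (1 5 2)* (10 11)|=36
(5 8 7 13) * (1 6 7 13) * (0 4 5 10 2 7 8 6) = (0 4 5 6 8 13 10 2 7 1) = [4, 0, 7, 3, 5, 6, 8, 1, 13, 9, 2, 11, 12, 10]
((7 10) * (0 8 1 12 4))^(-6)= (0 4 12 1 8)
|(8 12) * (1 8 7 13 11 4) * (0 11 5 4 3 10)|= 28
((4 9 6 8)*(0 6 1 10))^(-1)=((0 6 8 4 9 1 10))^(-1)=(0 10 1 9 4 8 6)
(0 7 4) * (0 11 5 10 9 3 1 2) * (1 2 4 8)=(0 7 8 1 4 11 5 10 9 3 2)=[7, 4, 0, 2, 11, 10, 6, 8, 1, 3, 9, 5]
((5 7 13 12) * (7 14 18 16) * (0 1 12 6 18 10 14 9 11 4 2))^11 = (0 5 4 1 9 2 12 11)(6 18 16 7 13)(10 14)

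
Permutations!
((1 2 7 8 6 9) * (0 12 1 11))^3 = (0 2 6)(1 8 11)(7 9 12)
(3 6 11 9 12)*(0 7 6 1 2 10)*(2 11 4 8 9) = [7, 11, 10, 1, 8, 5, 4, 6, 9, 12, 0, 2, 3] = (0 7 6 4 8 9 12 3 1 11 2 10)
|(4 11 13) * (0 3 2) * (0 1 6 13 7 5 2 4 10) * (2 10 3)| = 11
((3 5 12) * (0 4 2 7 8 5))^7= (0 3 12 5 8 7 2 4)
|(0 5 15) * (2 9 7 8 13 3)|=|(0 5 15)(2 9 7 8 13 3)|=6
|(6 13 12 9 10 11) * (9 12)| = 5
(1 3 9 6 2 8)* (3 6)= [0, 6, 8, 9, 4, 5, 2, 7, 1, 3]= (1 6 2 8)(3 9)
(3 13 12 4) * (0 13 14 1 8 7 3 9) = (0 13 12 4 9)(1 8 7 3 14) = [13, 8, 2, 14, 9, 5, 6, 3, 7, 0, 10, 11, 4, 12, 1]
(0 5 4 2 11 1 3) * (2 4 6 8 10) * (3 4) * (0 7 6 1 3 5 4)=(0 4 5 1)(2 11 3 7 6 8 10)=[4, 0, 11, 7, 5, 1, 8, 6, 10, 9, 2, 3]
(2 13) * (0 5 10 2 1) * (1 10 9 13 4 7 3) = (0 5 9 13 10 2 4 7 3 1) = [5, 0, 4, 1, 7, 9, 6, 3, 8, 13, 2, 11, 12, 10]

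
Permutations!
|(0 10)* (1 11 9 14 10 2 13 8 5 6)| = 11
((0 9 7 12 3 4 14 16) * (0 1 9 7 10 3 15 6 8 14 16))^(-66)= (16)(0 6 7 8 12 14 15)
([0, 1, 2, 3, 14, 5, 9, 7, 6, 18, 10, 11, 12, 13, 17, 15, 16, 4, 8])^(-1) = [0, 1, 2, 3, 17, 5, 8, 7, 18, 6, 10, 11, 12, 13, 4, 15, 16, 14, 9]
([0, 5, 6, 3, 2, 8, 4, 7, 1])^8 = [0, 8, 4, 3, 6, 1, 2, 7, 5]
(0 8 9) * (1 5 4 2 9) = (0 8 1 5 4 2 9) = [8, 5, 9, 3, 2, 4, 6, 7, 1, 0]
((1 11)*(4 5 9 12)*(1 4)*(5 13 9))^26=(1 4 9)(11 13 12)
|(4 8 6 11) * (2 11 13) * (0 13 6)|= |(0 13 2 11 4 8)|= 6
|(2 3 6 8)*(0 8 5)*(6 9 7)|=8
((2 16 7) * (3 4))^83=((2 16 7)(3 4))^83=(2 7 16)(3 4)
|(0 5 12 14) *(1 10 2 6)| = |(0 5 12 14)(1 10 2 6)| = 4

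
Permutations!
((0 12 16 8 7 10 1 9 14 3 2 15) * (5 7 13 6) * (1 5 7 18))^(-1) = (0 15 2 3 14 9 1 18 5 10 7 6 13 8 16 12) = ((0 12 16 8 13 6 7 10 5 18 1 9 14 3 2 15))^(-1)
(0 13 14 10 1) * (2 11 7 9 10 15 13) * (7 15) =(0 2 11 15 13 14 7 9 10 1) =[2, 0, 11, 3, 4, 5, 6, 9, 8, 10, 1, 15, 12, 14, 7, 13]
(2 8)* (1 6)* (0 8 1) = [8, 6, 1, 3, 4, 5, 0, 7, 2] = (0 8 2 1 6)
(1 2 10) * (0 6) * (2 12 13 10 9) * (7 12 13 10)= (0 6)(1 13 7 12 10)(2 9)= [6, 13, 9, 3, 4, 5, 0, 12, 8, 2, 1, 11, 10, 7]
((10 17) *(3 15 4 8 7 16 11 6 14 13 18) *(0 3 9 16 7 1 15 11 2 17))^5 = ((0 3 11 6 14 13 18 9 16 2 17 10)(1 15 4 8))^5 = (0 13 17 6 16 3 18 10 14 2 11 9)(1 15 4 8)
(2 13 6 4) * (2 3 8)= [0, 1, 13, 8, 3, 5, 4, 7, 2, 9, 10, 11, 12, 6]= (2 13 6 4 3 8)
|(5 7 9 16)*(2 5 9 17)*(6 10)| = |(2 5 7 17)(6 10)(9 16)| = 4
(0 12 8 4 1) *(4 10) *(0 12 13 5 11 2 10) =(0 13 5 11 2 10 4 1 12 8) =[13, 12, 10, 3, 1, 11, 6, 7, 0, 9, 4, 2, 8, 5]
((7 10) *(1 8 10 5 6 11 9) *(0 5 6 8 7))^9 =((0 5 8 10)(1 7 6 11 9))^9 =(0 5 8 10)(1 9 11 6 7)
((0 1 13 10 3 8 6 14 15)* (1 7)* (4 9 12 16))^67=(0 6 10 7 14 3 1 15 8 13)(4 16 12 9)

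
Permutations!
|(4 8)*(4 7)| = |(4 8 7)| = 3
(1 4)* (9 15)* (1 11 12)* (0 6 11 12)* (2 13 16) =[6, 4, 13, 3, 12, 5, 11, 7, 8, 15, 10, 0, 1, 16, 14, 9, 2] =(0 6 11)(1 4 12)(2 13 16)(9 15)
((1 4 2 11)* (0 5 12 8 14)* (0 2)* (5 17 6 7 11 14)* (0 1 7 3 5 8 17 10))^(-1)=((0 10)(1 4)(2 14)(3 5 12 17 6)(7 11))^(-1)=(0 10)(1 4)(2 14)(3 6 17 12 5)(7 11)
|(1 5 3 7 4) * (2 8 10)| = 15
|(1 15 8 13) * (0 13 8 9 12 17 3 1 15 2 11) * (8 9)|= 11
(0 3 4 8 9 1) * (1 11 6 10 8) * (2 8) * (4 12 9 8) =(0 3 12 9 11 6 10 2 4 1) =[3, 0, 4, 12, 1, 5, 10, 7, 8, 11, 2, 6, 9]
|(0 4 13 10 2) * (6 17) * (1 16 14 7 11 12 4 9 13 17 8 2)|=15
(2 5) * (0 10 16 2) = (0 10 16 2 5) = [10, 1, 5, 3, 4, 0, 6, 7, 8, 9, 16, 11, 12, 13, 14, 15, 2]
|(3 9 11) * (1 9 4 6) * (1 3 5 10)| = 15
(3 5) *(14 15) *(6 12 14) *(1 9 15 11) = (1 9 15 6 12 14 11)(3 5) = [0, 9, 2, 5, 4, 3, 12, 7, 8, 15, 10, 1, 14, 13, 11, 6]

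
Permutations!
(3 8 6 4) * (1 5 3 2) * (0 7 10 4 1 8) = (0 7 10 4 2 8 6 1 5 3) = [7, 5, 8, 0, 2, 3, 1, 10, 6, 9, 4]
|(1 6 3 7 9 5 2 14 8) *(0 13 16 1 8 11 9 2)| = 12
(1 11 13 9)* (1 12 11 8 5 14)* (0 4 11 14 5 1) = (0 4 11 13 9 12 14)(1 8) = [4, 8, 2, 3, 11, 5, 6, 7, 1, 12, 10, 13, 14, 9, 0]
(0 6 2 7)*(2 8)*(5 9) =(0 6 8 2 7)(5 9) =[6, 1, 7, 3, 4, 9, 8, 0, 2, 5]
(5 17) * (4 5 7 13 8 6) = (4 5 17 7 13 8 6) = [0, 1, 2, 3, 5, 17, 4, 13, 6, 9, 10, 11, 12, 8, 14, 15, 16, 7]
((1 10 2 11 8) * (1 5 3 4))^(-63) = (1 10 2 11 8 5 3 4)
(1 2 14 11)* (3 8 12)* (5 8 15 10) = [0, 2, 14, 15, 4, 8, 6, 7, 12, 9, 5, 1, 3, 13, 11, 10] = (1 2 14 11)(3 15 10 5 8 12)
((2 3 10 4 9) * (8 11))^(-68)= ((2 3 10 4 9)(8 11))^(-68)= (11)(2 10 9 3 4)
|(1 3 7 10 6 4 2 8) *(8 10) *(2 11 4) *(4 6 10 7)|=8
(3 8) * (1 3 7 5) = (1 3 8 7 5) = [0, 3, 2, 8, 4, 1, 6, 5, 7]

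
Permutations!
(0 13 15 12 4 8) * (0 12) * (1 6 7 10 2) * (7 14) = [13, 6, 1, 3, 8, 5, 14, 10, 12, 9, 2, 11, 4, 15, 7, 0] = (0 13 15)(1 6 14 7 10 2)(4 8 12)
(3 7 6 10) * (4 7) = (3 4 7 6 10) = [0, 1, 2, 4, 7, 5, 10, 6, 8, 9, 3]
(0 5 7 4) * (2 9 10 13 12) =(0 5 7 4)(2 9 10 13 12) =[5, 1, 9, 3, 0, 7, 6, 4, 8, 10, 13, 11, 2, 12]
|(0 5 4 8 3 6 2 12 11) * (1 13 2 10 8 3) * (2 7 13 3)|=|(0 5 4 2 12 11)(1 3 6 10 8)(7 13)|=30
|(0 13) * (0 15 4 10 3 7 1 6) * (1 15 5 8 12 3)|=|(0 13 5 8 12 3 7 15 4 10 1 6)|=12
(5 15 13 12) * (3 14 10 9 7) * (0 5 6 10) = (0 5 15 13 12 6 10 9 7 3 14) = [5, 1, 2, 14, 4, 15, 10, 3, 8, 7, 9, 11, 6, 12, 0, 13]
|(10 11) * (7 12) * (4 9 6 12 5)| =6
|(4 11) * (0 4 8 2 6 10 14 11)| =|(0 4)(2 6 10 14 11 8)| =6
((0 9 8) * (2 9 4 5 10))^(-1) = ((0 4 5 10 2 9 8))^(-1) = (0 8 9 2 10 5 4)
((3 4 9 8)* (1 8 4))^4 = ((1 8 3)(4 9))^4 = (9)(1 8 3)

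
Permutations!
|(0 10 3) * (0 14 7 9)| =6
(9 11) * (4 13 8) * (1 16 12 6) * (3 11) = (1 16 12 6)(3 11 9)(4 13 8) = [0, 16, 2, 11, 13, 5, 1, 7, 4, 3, 10, 9, 6, 8, 14, 15, 12]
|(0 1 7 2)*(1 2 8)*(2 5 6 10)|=15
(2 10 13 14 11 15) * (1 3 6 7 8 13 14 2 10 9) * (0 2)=(0 2 9 1 3 6 7 8 13)(10 14 11 15)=[2, 3, 9, 6, 4, 5, 7, 8, 13, 1, 14, 15, 12, 0, 11, 10]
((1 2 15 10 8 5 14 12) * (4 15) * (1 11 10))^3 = ((1 2 4 15)(5 14 12 11 10 8))^3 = (1 15 4 2)(5 11)(8 12)(10 14)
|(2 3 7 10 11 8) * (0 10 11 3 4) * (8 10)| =|(0 8 2 4)(3 7 11 10)| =4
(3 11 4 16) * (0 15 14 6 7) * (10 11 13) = (0 15 14 6 7)(3 13 10 11 4 16) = [15, 1, 2, 13, 16, 5, 7, 0, 8, 9, 11, 4, 12, 10, 6, 14, 3]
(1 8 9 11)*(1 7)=(1 8 9 11 7)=[0, 8, 2, 3, 4, 5, 6, 1, 9, 11, 10, 7]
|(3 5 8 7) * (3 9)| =|(3 5 8 7 9)| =5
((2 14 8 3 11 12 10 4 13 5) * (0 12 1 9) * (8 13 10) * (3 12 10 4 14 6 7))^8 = ((0 10 14 13 5 2 6 7 3 11 1 9)(8 12))^8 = (0 3 5)(1 6 14)(2 10 11)(7 13 9)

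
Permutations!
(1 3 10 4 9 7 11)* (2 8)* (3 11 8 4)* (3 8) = [0, 11, 4, 10, 9, 5, 6, 3, 2, 7, 8, 1] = (1 11)(2 4 9 7 3 10 8)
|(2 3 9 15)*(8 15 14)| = |(2 3 9 14 8 15)| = 6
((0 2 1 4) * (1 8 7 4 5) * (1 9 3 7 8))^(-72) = ((0 2 1 5 9 3 7 4))^(-72) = (9)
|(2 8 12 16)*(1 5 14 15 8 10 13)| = |(1 5 14 15 8 12 16 2 10 13)| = 10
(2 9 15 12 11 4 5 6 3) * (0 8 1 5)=(0 8 1 5 6 3 2 9 15 12 11 4)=[8, 5, 9, 2, 0, 6, 3, 7, 1, 15, 10, 4, 11, 13, 14, 12]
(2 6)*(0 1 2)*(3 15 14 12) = [1, 2, 6, 15, 4, 5, 0, 7, 8, 9, 10, 11, 3, 13, 12, 14] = (0 1 2 6)(3 15 14 12)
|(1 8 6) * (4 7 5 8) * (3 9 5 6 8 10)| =4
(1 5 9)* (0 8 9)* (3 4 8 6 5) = (0 6 5)(1 3 4 8 9) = [6, 3, 2, 4, 8, 0, 5, 7, 9, 1]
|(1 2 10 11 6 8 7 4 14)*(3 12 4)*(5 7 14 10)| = 12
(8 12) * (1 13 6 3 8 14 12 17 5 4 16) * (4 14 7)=(1 13 6 3 8 17 5 14 12 7 4 16)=[0, 13, 2, 8, 16, 14, 3, 4, 17, 9, 10, 11, 7, 6, 12, 15, 1, 5]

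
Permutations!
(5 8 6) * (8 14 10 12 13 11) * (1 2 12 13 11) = [0, 2, 12, 3, 4, 14, 5, 7, 6, 9, 13, 8, 11, 1, 10] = (1 2 12 11 8 6 5 14 10 13)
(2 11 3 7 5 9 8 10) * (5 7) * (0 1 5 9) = (0 1 5)(2 11 3 9 8 10) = [1, 5, 11, 9, 4, 0, 6, 7, 10, 8, 2, 3]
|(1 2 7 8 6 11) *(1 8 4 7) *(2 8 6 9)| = |(1 8 9 2)(4 7)(6 11)| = 4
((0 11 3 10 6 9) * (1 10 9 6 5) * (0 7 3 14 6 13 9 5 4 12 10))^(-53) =(0 3 13 11 5 9 14 1 7 6)(4 12 10)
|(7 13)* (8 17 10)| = |(7 13)(8 17 10)| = 6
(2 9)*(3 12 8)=(2 9)(3 12 8)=[0, 1, 9, 12, 4, 5, 6, 7, 3, 2, 10, 11, 8]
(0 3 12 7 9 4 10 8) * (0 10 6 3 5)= (0 5)(3 12 7 9 4 6)(8 10)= [5, 1, 2, 12, 6, 0, 3, 9, 10, 4, 8, 11, 7]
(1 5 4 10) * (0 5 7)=(0 5 4 10 1 7)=[5, 7, 2, 3, 10, 4, 6, 0, 8, 9, 1]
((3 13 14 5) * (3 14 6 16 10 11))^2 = (3 6 10)(11 13 16)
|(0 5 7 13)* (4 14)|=4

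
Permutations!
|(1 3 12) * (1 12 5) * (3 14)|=4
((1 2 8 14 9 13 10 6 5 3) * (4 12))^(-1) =((1 2 8 14 9 13 10 6 5 3)(4 12))^(-1) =(1 3 5 6 10 13 9 14 8 2)(4 12)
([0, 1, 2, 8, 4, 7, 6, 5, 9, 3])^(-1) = [0, 1, 2, 9, 4, 7, 6, 5, 3, 8]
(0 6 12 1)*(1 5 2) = (0 6 12 5 2 1) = [6, 0, 1, 3, 4, 2, 12, 7, 8, 9, 10, 11, 5]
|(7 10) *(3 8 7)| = 4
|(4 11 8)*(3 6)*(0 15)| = 6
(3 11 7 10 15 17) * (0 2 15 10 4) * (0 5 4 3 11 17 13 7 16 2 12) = (0 12)(2 15 13 7 3 17 11 16)(4 5) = [12, 1, 15, 17, 5, 4, 6, 3, 8, 9, 10, 16, 0, 7, 14, 13, 2, 11]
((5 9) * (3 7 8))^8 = ((3 7 8)(5 9))^8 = (9)(3 8 7)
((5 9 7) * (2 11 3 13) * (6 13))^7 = (2 3 13 11 6)(5 9 7)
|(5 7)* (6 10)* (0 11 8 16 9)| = |(0 11 8 16 9)(5 7)(6 10)| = 10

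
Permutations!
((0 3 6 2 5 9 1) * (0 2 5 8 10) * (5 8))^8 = (0 8 3 10 6)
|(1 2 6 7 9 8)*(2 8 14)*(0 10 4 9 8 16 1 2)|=20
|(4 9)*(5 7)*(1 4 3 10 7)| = |(1 4 9 3 10 7 5)| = 7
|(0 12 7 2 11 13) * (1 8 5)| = 6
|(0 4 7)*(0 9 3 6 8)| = |(0 4 7 9 3 6 8)| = 7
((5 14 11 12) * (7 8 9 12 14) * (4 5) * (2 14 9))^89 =((2 14 11 9 12 4 5 7 8))^89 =(2 8 7 5 4 12 9 11 14)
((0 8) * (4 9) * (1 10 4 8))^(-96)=((0 1 10 4 9 8))^(-96)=(10)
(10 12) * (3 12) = (3 12 10) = [0, 1, 2, 12, 4, 5, 6, 7, 8, 9, 3, 11, 10]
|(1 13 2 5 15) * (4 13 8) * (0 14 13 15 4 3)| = 10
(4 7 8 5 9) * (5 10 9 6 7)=(4 5 6 7 8 10 9)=[0, 1, 2, 3, 5, 6, 7, 8, 10, 4, 9]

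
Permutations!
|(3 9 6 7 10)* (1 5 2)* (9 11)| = 6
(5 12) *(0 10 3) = (0 10 3)(5 12) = [10, 1, 2, 0, 4, 12, 6, 7, 8, 9, 3, 11, 5]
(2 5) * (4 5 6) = [0, 1, 6, 3, 5, 2, 4] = (2 6 4 5)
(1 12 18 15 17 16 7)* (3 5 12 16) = (1 16 7)(3 5 12 18 15 17) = [0, 16, 2, 5, 4, 12, 6, 1, 8, 9, 10, 11, 18, 13, 14, 17, 7, 3, 15]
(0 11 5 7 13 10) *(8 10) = (0 11 5 7 13 8 10) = [11, 1, 2, 3, 4, 7, 6, 13, 10, 9, 0, 5, 12, 8]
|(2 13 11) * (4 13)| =4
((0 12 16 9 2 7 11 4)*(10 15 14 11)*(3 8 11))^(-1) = ((0 12 16 9 2 7 10 15 14 3 8 11 4))^(-1) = (0 4 11 8 3 14 15 10 7 2 9 16 12)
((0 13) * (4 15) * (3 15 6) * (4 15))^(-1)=(15)(0 13)(3 6 4)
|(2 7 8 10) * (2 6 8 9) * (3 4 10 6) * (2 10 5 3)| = 12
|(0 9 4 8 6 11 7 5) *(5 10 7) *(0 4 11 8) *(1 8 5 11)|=14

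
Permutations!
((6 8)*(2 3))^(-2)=(8)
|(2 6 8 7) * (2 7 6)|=2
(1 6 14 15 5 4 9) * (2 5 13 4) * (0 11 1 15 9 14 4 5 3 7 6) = [11, 0, 3, 7, 14, 2, 4, 6, 8, 15, 10, 1, 12, 5, 9, 13] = (0 11 1)(2 3 7 6 4 14 9 15 13 5)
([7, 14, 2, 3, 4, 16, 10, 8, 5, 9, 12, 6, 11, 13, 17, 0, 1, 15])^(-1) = (0 15 17 14 1 16 5 8 7)(6 11 12 10)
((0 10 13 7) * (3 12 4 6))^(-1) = ((0 10 13 7)(3 12 4 6))^(-1) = (0 7 13 10)(3 6 4 12)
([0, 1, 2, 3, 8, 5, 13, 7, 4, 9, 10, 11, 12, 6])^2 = (13)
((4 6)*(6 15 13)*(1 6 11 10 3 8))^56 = ((1 6 4 15 13 11 10 3 8))^56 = (1 4 13 10 8 6 15 11 3)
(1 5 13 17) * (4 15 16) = (1 5 13 17)(4 15 16) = [0, 5, 2, 3, 15, 13, 6, 7, 8, 9, 10, 11, 12, 17, 14, 16, 4, 1]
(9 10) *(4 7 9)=(4 7 9 10)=[0, 1, 2, 3, 7, 5, 6, 9, 8, 10, 4]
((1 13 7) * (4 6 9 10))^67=((1 13 7)(4 6 9 10))^67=(1 13 7)(4 10 9 6)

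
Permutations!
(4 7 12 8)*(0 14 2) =(0 14 2)(4 7 12 8) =[14, 1, 0, 3, 7, 5, 6, 12, 4, 9, 10, 11, 8, 13, 2]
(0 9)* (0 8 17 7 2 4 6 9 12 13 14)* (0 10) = (0 12 13 14 10)(2 4 6 9 8 17 7) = [12, 1, 4, 3, 6, 5, 9, 2, 17, 8, 0, 11, 13, 14, 10, 15, 16, 7]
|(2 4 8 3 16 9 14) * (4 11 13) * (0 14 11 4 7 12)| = |(0 14 2 4 8 3 16 9 11 13 7 12)| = 12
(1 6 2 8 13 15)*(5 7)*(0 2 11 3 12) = (0 2 8 13 15 1 6 11 3 12)(5 7) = [2, 6, 8, 12, 4, 7, 11, 5, 13, 9, 10, 3, 0, 15, 14, 1]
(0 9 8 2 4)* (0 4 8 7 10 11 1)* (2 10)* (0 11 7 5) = (0 9 5)(1 11)(2 8 10 7) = [9, 11, 8, 3, 4, 0, 6, 2, 10, 5, 7, 1]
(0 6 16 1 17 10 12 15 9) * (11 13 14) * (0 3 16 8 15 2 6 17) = (0 17 10 12 2 6 8 15 9 3 16 1)(11 13 14) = [17, 0, 6, 16, 4, 5, 8, 7, 15, 3, 12, 13, 2, 14, 11, 9, 1, 10]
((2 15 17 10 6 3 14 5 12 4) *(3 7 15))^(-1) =((2 3 14 5 12 4)(6 7 15 17 10))^(-1) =(2 4 12 5 14 3)(6 10 17 15 7)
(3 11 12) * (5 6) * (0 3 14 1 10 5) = (0 3 11 12 14 1 10 5 6) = [3, 10, 2, 11, 4, 6, 0, 7, 8, 9, 5, 12, 14, 13, 1]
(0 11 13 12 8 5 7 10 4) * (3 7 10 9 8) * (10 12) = (0 11 13 10 4)(3 7 9 8 5 12) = [11, 1, 2, 7, 0, 12, 6, 9, 5, 8, 4, 13, 3, 10]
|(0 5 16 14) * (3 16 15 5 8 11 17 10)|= 8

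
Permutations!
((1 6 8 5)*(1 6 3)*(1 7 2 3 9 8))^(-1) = (1 6 5 8 9)(2 7 3)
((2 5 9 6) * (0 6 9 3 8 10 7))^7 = ((0 6 2 5 3 8 10 7))^7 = (0 7 10 8 3 5 2 6)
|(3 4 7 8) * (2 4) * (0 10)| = |(0 10)(2 4 7 8 3)| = 10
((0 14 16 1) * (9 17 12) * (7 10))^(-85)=((0 14 16 1)(7 10)(9 17 12))^(-85)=(0 1 16 14)(7 10)(9 12 17)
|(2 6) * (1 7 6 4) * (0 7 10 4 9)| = 15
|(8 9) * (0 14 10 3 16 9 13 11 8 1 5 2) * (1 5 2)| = |(0 14 10 3 16 9 5 1 2)(8 13 11)| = 9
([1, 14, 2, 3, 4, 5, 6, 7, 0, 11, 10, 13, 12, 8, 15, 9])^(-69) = (0 15 13 1 9 8 14 11)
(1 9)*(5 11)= (1 9)(5 11)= [0, 9, 2, 3, 4, 11, 6, 7, 8, 1, 10, 5]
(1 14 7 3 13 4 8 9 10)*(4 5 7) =[0, 14, 2, 13, 8, 7, 6, 3, 9, 10, 1, 11, 12, 5, 4] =(1 14 4 8 9 10)(3 13 5 7)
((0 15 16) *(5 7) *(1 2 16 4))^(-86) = ((0 15 4 1 2 16)(5 7))^(-86) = (0 2 4)(1 15 16)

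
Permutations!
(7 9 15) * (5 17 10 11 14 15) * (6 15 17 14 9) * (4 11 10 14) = [0, 1, 2, 3, 11, 4, 15, 6, 8, 5, 10, 9, 12, 13, 17, 7, 16, 14] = (4 11 9 5)(6 15 7)(14 17)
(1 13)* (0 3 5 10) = [3, 13, 2, 5, 4, 10, 6, 7, 8, 9, 0, 11, 12, 1] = (0 3 5 10)(1 13)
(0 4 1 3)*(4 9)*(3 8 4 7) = (0 9 7 3)(1 8 4) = [9, 8, 2, 0, 1, 5, 6, 3, 4, 7]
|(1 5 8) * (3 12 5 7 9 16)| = 8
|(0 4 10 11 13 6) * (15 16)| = 6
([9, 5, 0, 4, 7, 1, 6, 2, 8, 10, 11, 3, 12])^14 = [7, 1, 4, 10, 11, 5, 6, 3, 8, 2, 0, 9, 12]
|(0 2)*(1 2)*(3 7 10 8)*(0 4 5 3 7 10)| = 9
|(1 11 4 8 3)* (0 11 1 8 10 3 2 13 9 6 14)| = 11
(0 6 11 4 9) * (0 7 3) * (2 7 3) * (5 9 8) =(0 6 11 4 8 5 9 3)(2 7) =[6, 1, 7, 0, 8, 9, 11, 2, 5, 3, 10, 4]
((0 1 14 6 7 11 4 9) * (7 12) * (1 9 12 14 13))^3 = (0 9)(1 13)(4 11 7 12)(6 14)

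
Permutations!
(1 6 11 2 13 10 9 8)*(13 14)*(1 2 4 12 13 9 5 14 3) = (1 6 11 4 12 13 10 5 14 9 8 2 3) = [0, 6, 3, 1, 12, 14, 11, 7, 2, 8, 5, 4, 13, 10, 9]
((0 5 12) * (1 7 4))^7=((0 5 12)(1 7 4))^7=(0 5 12)(1 7 4)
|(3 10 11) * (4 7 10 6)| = 6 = |(3 6 4 7 10 11)|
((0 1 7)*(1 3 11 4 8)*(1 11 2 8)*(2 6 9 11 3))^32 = (0 8 6 11 1)(2 3 9 4 7)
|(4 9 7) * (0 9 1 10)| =6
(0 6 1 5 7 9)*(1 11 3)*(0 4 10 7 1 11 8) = [6, 5, 2, 11, 10, 1, 8, 9, 0, 4, 7, 3] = (0 6 8)(1 5)(3 11)(4 10 7 9)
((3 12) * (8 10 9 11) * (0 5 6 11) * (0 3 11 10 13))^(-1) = (0 13 8 11 12 3 9 10 6 5)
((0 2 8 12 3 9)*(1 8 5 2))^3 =((0 1 8 12 3 9)(2 5))^3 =(0 12)(1 3)(2 5)(8 9)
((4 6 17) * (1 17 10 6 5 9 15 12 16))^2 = (1 4 9 12)(5 15 16 17) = ((1 17 4 5 9 15 12 16)(6 10))^2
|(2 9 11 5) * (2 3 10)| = 6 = |(2 9 11 5 3 10)|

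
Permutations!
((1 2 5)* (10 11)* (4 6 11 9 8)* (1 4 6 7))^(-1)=((1 2 5 4 7)(6 11 10 9 8))^(-1)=(1 7 4 5 2)(6 8 9 10 11)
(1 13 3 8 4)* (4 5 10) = (1 13 3 8 5 10 4) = [0, 13, 2, 8, 1, 10, 6, 7, 5, 9, 4, 11, 12, 3]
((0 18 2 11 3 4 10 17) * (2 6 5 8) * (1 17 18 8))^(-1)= (0 17 1 5 6 18 10 4 3 11 2 8)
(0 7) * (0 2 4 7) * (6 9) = [0, 1, 4, 3, 7, 5, 9, 2, 8, 6] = (2 4 7)(6 9)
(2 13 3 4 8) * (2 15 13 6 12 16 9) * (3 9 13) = [0, 1, 6, 4, 8, 5, 12, 7, 15, 2, 10, 11, 16, 9, 14, 3, 13] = (2 6 12 16 13 9)(3 4 8 15)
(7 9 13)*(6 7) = (6 7 9 13) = [0, 1, 2, 3, 4, 5, 7, 9, 8, 13, 10, 11, 12, 6]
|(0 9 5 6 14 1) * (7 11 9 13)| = 9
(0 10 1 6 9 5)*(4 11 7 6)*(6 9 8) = (0 10 1 4 11 7 9 5)(6 8) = [10, 4, 2, 3, 11, 0, 8, 9, 6, 5, 1, 7]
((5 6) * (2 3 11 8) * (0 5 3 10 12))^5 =(0 8 5 2 6 10 3 12 11)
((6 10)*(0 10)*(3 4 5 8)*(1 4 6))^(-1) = (0 6 3 8 5 4 1 10) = ((0 10 1 4 5 8 3 6))^(-1)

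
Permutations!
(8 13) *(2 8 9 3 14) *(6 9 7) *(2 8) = (3 14 8 13 7 6 9) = [0, 1, 2, 14, 4, 5, 9, 6, 13, 3, 10, 11, 12, 7, 8]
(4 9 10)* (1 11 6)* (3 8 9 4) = (1 11 6)(3 8 9 10) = [0, 11, 2, 8, 4, 5, 1, 7, 9, 10, 3, 6]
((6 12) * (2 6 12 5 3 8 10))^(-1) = (12)(2 10 8 3 5 6)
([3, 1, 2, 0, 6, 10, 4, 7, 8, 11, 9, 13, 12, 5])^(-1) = (0 3)(4 6)(5 13 11 9 10)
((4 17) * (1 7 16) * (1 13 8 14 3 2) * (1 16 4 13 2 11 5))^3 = ((1 7 4 17 13 8 14 3 11 5)(2 16))^3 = (1 17 14 5 4 8 11 7 13 3)(2 16)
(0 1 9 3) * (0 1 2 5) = [2, 9, 5, 1, 4, 0, 6, 7, 8, 3] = (0 2 5)(1 9 3)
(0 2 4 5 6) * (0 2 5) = (0 5 6 2 4) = [5, 1, 4, 3, 0, 6, 2]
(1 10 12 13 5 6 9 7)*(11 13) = (1 10 12 11 13 5 6 9 7) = [0, 10, 2, 3, 4, 6, 9, 1, 8, 7, 12, 13, 11, 5]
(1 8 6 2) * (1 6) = (1 8)(2 6) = [0, 8, 6, 3, 4, 5, 2, 7, 1]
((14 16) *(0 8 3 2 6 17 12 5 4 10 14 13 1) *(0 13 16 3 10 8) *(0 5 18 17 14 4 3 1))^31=(0 13 1 14 6 2 3 5)(4 8 10)(12 18 17)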